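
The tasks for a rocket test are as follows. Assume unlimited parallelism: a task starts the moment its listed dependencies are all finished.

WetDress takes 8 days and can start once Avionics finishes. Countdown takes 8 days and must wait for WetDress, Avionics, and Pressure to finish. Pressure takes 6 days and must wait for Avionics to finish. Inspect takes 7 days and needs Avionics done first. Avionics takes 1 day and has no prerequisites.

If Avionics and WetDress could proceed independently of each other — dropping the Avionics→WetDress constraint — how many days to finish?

Original critical path: Avionics→WetDress→Countdown = 1+8+8 = 17 ⇒ 17 days.
Without Avionics→WetDress, WetDress's earliest start moves from 1 to 0.
New critical path: WetDress→Countdown = 8+8 = 16 ⇒ 16 days.

16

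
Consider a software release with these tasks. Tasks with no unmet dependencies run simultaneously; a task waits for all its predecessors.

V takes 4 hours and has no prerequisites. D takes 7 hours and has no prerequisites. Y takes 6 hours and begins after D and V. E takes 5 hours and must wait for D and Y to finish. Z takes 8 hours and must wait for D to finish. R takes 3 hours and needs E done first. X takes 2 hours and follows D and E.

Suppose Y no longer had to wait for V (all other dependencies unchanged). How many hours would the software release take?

21

Original critical path: D→Y→E→R = 7+6+5+3 = 21 ⇒ 21 hours.
Dropping V→Y doesn't change Y's earliest start (7); another predecessor still binds.
The longest chain is now D→Y→E→R = 7+6+5+3 = 21, so the software release takes 21 hours.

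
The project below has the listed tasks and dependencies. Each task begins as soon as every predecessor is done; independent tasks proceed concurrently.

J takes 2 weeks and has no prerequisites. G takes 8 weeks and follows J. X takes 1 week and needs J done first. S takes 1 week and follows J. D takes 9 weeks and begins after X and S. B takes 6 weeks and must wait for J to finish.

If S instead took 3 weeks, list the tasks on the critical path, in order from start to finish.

The binding path is J→S→D = 2+1+9 = 12; finish at 12 weeks.
S is on the critical path; changing it to 3 makes that path 14 weeks.
No other chain overtakes it, so the finish is 14 weeks.

J, S, D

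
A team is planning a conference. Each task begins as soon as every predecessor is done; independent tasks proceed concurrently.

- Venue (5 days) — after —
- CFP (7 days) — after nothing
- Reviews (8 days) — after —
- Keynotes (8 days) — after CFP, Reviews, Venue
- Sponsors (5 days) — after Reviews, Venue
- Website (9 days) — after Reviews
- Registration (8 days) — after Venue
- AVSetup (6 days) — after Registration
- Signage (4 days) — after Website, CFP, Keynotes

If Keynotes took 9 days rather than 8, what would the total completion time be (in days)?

21

Critical path before the change: Reviews→Website→Signage = 8+9+4 = 21 giving 21 days.
Keynotes is off the critical path — its longest chain is 20 days, giving 1 of slack.
New critical path: Reviews→Keynotes→Signage = 8+9+4 = 21 ⇒ 21 days.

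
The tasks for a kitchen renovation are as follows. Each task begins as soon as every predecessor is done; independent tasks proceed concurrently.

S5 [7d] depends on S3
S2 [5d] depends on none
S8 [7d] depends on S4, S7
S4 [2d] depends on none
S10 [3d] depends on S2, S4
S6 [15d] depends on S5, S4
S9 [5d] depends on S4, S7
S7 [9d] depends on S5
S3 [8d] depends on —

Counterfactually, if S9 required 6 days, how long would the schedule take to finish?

Critical path before the change: S3→S5→S7→S8 = 8+7+9+7 = 31 giving 31 days.
S9 is off the critical path — its longest chain is 29 days, giving 2 of slack.
No other chain overtakes it, so the finish is 31 days.

31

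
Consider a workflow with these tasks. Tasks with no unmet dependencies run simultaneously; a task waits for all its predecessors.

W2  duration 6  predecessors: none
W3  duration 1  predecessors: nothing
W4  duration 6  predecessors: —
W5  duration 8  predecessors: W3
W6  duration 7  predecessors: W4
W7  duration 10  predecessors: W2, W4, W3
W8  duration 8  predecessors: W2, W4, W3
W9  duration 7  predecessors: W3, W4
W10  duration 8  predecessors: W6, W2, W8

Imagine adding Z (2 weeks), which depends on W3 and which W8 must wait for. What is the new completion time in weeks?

Originally the workflow takes 22 weeks.
With Z inserted, W8 now waits for max(W2, W4, W3, Z).
New critical path: W2→W8→W10 = 6+8+8 = 22 ⇒ 22 weeks.

22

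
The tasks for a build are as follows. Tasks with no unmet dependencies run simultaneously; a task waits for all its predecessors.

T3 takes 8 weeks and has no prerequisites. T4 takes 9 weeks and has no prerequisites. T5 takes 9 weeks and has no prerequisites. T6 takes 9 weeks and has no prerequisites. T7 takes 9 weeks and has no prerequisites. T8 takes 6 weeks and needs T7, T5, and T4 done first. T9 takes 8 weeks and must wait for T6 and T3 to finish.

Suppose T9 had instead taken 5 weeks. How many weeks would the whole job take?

As given, the longest chain is T6→T9 = 9+8 = 17, so the finish is 17 weeks.
T9 is on the critical path; changing it to 5 makes that path 14 weeks.
The binding chain switches to T4→T8 = 9+6 = 15; finish 15 weeks.

15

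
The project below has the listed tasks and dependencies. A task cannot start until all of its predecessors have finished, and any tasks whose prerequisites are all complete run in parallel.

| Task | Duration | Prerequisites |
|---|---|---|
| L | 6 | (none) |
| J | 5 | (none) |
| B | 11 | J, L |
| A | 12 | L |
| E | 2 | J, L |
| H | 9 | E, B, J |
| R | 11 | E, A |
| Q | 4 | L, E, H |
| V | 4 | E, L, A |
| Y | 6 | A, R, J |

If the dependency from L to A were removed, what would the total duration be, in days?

Original critical path: L→A→R→Y = 6+12+11+6 = 35 ⇒ 35 days.
Without L→A, A's earliest start moves from 6 to 0.
After: L→B→H→Q = 6+11+9+4 = 30 → 30 days.

30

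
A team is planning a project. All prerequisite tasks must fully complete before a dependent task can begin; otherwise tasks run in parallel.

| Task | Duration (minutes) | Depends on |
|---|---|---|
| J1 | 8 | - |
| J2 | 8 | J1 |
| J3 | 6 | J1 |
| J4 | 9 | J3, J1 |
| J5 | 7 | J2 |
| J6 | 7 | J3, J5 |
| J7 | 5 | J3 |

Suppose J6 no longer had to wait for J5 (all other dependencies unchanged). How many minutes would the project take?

23

Before: longest chain J1→J2→J5→J6 = 8+8+7+7 = 30, finish 30.
Without J5→J6, J6's earliest start moves from 23 to 14.
After: J1→J2→J5 = 8+8+7 = 23 → 23 minutes.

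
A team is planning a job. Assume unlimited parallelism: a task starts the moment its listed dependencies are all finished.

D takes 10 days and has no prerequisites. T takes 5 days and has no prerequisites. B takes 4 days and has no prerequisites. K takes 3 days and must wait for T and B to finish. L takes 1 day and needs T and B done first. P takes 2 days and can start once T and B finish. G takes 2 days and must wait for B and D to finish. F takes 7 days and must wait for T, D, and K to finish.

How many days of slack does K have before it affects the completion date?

2

Critical path: D→F = 10+7 = 17, so the finish is 17 days.
Longest path through K: 15 days (earliest finish 8, latest finish 10).
Slack of K = 7 − 5 = 2 days.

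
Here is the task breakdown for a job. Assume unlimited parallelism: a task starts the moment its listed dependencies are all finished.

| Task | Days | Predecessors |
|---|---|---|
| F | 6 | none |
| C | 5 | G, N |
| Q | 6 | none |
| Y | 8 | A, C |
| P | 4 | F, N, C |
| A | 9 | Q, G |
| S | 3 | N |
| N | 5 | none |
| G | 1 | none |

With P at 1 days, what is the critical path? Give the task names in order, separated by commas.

Baseline: Q→A→Y = 6+9+8 = 23 → 23 days.
P is off the critical path — its longest chain is 14 days, giving 9 of slack.
That remains the longest chain; total 23 days.

Q, A, Y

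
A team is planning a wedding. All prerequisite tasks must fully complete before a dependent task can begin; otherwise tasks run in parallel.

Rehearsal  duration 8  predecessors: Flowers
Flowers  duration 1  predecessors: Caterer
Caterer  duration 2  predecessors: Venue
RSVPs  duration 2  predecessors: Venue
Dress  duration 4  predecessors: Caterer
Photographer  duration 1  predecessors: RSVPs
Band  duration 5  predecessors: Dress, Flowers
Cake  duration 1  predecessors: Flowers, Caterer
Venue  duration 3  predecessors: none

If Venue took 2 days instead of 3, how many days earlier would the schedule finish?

As given, the longest chain is Venue→Caterer→Dress→Band = 3+2+4+5 = 14, so the finish is 14 days.
Since Venue is critical, the -1 change carries straight to that chain (now 13 days).
No other chain overtakes it, so the finish is 13 days.
Change in finish: 13 − 14 = -1 days.

1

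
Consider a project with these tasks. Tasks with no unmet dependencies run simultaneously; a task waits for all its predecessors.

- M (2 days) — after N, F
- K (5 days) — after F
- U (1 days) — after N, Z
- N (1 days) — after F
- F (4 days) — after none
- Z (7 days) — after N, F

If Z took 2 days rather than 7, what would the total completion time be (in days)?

Critical path before the change: F→N→Z→U = 4+1+7+1 = 13 giving 13 days.
Z lies on that path, so at 2 days the path becomes 8 days.
Now F→K = 4+5 = 9 is longest, so the finish becomes 9 days.

9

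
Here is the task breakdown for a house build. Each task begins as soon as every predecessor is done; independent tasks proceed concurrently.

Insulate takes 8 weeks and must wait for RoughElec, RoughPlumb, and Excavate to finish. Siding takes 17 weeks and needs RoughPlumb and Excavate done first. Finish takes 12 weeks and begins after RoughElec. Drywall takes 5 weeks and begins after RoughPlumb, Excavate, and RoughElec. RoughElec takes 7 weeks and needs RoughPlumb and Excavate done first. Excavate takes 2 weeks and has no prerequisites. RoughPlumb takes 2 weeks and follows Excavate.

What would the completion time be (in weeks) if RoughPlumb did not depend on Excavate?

21

Before: longest chain Excavate→RoughPlumb→RoughElec→Finish = 2+2+7+12 = 23, finish 23.
Without Excavate→RoughPlumb, RoughPlumb's earliest start moves from 2 to 0.
New critical path: Excavate→RoughElec→Finish = 2+7+12 = 21 ⇒ 21 weeks.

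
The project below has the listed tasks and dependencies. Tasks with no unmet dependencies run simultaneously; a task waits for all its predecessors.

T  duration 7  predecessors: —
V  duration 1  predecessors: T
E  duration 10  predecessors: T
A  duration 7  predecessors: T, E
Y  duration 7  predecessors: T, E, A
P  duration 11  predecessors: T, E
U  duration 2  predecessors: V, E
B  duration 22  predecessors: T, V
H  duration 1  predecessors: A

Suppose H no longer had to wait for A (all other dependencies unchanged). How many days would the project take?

With the dependency in place, T→E→A→Y = 7+10+7+7 = 31 sets the finish at 31 days.
Without A→H, H's earliest start moves from 24 to 0.
After: T→E→A→Y = 7+10+7+7 = 31 → 31 days.

31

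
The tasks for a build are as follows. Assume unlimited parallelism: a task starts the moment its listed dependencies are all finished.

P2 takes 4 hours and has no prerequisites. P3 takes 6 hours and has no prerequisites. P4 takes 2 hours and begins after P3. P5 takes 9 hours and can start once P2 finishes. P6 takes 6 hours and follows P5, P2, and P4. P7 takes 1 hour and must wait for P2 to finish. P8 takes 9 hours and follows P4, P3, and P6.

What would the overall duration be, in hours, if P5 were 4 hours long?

23

Critical path before the change: P2→P5→P6→P8 = 4+9+6+9 = 28 giving 28 hours.
Since P5 is critical, the -5 change carries straight to that chain (now 23 hours).
No other chain overtakes it, so the finish is 23 hours.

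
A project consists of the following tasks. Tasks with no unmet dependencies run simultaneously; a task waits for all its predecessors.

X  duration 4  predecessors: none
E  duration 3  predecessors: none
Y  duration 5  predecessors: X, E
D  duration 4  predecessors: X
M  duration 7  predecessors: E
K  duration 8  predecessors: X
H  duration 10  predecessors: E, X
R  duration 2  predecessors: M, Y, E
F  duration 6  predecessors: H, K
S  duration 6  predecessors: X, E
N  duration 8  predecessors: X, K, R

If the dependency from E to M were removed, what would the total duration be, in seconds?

Original critical path: X→K→N = 4+8+8 = 20 ⇒ 20 seconds.
Without E→M, M's earliest start moves from 3 to 0.
The longest chain is now X→K→N = 4+8+8 = 20, so the project takes 20 seconds.

20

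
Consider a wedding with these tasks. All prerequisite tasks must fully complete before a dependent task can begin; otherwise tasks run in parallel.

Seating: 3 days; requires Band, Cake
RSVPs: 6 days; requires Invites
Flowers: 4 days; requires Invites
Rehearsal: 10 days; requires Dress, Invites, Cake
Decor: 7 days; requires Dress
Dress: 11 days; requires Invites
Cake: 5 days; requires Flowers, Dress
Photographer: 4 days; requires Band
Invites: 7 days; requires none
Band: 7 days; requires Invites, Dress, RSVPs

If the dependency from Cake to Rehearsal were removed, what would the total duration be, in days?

With the dependency in place, Invites→Dress→Cake→Rehearsal = 7+11+5+10 = 33 sets the finish at 33 days.
Without Cake→Rehearsal, Rehearsal's earliest start moves from 23 to 18.
After: Invites→Dress→Band→Photographer = 7+11+7+4 = 29 → 29 days.

29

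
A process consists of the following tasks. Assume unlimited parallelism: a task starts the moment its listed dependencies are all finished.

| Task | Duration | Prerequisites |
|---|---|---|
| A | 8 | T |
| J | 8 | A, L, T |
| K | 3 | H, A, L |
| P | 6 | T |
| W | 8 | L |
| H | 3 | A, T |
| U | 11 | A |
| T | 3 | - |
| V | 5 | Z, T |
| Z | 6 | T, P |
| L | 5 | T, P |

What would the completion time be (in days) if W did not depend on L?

With the dependency in place, T→P→L→W = 3+6+5+8 = 22 sets the finish at 22 days.
Without L→W, W's earliest start moves from 14 to 0.
After: T→P→L→J = 3+6+5+8 = 22 → 22 days.

22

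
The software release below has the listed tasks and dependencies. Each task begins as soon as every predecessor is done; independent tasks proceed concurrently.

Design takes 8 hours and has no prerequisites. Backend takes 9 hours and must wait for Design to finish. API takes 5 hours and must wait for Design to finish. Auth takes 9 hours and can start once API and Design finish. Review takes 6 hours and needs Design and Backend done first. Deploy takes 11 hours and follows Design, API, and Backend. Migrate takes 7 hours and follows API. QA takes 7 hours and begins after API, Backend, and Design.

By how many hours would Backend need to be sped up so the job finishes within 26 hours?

2

Current finish: 28 hours; target: 26.
Backend is on every critical path, so each hour cut from Backend cuts the finish by one (this holds down to a finish of 24).
Need 28 − 26 = 2 hours off Backend → Backend becomes 7 hours, finish becomes 26.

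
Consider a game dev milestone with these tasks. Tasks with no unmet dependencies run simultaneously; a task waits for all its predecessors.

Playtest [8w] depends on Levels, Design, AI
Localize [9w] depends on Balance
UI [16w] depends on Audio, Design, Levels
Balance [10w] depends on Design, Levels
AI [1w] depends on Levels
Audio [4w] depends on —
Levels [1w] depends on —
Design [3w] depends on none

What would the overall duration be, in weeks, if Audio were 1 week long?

22

Critical path before the change: Design→Balance→Localize = 3+10+9 = 22 giving 22 weeks.
Audio is off the critical path — its longest chain is 20 weeks, giving 2 of slack.
No other chain overtakes it, so the finish is 22 weeks.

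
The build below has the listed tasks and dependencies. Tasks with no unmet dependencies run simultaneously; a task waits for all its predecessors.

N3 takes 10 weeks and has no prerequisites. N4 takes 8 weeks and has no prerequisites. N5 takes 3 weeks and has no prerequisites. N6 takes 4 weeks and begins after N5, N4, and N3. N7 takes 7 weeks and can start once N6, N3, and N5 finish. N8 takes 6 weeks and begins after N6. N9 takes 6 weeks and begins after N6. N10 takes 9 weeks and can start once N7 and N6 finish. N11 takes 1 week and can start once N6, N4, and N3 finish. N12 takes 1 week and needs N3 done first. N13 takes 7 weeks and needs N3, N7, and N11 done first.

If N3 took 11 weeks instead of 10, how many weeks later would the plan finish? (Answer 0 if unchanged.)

Critical path before the change: N3→N6→N7→N10 = 10+4+7+9 = 30 giving 30 weeks.
N3 is on the critical path; changing it to 11 makes that path 31 weeks.
The critical path is still N3→N6→N7→N10; finish is now 31 weeks.
Change in finish: 31 − 30 = +1 weeks.

1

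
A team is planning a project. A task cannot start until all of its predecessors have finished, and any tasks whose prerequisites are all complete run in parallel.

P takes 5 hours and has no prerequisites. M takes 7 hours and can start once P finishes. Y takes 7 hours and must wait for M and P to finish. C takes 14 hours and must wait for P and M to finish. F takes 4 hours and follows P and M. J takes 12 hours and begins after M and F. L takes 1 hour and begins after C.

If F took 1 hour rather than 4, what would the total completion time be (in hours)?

The binding path is P→M→F→J = 5+7+4+12 = 28; finish at 28 hours.
F lies on that path, so at 1 hour the path becomes 25 hours.
Now P→M→C→L = 5+7+14+1 = 27 is longest, so the finish becomes 27 hours.

27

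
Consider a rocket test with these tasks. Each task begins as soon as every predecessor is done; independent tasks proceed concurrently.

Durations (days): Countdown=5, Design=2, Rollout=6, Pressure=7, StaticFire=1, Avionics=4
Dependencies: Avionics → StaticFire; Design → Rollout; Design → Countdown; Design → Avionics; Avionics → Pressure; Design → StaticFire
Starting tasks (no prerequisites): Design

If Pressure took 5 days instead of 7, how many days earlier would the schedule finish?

2

The binding path is Design→Avionics→Pressure = 2+4+7 = 13; finish at 13 days.
Pressure is on the critical path; changing it to 5 makes that path 11 days.
That remains the longest chain; total 11 days.
Change in finish: 11 − 13 = -2 days.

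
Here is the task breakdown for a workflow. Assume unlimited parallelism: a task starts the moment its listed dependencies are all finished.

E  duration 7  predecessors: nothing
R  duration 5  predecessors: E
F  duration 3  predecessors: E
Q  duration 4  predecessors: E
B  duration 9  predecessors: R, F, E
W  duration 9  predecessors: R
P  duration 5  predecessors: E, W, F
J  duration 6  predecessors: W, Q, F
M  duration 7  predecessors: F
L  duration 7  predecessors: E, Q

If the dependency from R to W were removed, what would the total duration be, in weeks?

21

Original critical path: E→R→W→J = 7+5+9+6 = 27 ⇒ 27 weeks.
Without R→W, W's earliest start moves from 12 to 0.
New critical path: E→R→B = 7+5+9 = 21 ⇒ 21 weeks.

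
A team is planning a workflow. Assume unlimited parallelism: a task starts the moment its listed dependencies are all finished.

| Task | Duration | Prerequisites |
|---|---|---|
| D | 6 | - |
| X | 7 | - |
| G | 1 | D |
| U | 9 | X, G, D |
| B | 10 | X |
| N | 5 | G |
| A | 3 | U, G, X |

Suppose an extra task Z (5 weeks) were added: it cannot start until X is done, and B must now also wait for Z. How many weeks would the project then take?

22

Originally the project takes 19 weeks.
With Z inserted, B now waits for max(X, Z).
New critical path: X→Z→B = 7+5+10 = 22 ⇒ 22 weeks.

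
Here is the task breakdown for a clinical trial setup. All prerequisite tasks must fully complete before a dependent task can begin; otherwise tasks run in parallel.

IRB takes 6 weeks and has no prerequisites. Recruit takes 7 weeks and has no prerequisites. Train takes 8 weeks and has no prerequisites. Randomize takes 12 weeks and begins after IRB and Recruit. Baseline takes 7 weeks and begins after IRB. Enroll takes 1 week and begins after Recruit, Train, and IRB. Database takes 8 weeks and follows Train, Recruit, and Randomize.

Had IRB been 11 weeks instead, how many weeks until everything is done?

31

Baseline: Recruit→Randomize→Database = 7+12+8 = 27 → 27 weeks.
The longest path through IRB is only 26 weeks, so IRB has float 1.
Now IRB→Randomize→Database = 11+12+8 = 31 is longest, so the finish becomes 31 weeks.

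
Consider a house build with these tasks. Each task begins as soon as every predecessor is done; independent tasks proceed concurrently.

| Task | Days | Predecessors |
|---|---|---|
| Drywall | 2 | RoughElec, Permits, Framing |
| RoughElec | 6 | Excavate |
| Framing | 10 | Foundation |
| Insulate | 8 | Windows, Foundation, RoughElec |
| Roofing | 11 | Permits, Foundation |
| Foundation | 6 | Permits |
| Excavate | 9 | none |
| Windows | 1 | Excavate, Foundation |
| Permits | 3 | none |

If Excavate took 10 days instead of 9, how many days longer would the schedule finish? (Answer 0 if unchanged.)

1

Critical path before the change: Excavate→RoughElec→Insulate = 9+6+8 = 23 giving 23 days.
Excavate lies on that path, so at 10 days the path becomes 24 days.
That remains the longest chain; total 24 days.
Change in finish: 24 − 23 = +1 days.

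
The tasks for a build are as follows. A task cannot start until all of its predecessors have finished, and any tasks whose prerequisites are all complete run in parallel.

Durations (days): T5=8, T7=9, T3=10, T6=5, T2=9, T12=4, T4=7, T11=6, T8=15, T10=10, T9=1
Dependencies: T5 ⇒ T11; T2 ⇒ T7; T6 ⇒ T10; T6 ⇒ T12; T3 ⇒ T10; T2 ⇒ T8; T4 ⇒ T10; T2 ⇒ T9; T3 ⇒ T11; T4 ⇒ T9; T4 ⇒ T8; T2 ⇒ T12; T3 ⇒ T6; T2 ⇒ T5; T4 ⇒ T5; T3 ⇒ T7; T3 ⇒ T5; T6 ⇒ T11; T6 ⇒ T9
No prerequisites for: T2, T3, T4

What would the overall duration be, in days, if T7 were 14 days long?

Baseline: T3→T6→T10 = 10+5+10 = 25 → 25 days.
T7 has 6 days of float (longest path through it is 19).
The critical path is still T3→T6→T10; finish is now 25 days.

25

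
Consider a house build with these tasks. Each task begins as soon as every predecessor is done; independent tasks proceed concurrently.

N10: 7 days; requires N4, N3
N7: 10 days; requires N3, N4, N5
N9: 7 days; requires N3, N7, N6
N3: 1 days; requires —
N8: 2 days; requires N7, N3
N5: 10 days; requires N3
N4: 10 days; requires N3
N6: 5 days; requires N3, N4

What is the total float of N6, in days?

5

Critical path: N3→N4→N7→N9 = 1+10+10+7 = 28, so the finish is 28 days.
Longest path through N6: 23 days (earliest finish 16, latest finish 21).
Slack of N6 = 16 − 11 = 5 days.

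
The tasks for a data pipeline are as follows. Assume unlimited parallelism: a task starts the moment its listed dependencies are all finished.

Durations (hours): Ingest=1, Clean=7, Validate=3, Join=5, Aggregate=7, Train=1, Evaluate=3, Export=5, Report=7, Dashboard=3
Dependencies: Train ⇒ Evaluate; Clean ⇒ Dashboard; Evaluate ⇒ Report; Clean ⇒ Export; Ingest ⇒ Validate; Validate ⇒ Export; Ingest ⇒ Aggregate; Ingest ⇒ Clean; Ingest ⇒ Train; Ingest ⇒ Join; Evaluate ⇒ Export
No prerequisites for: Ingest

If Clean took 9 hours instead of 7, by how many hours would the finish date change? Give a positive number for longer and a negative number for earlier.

2

As given, the longest chain is Ingest→Clean→Export = 1+7+5 = 13, so the finish is 13 hours.
Clean is on the critical path; changing it to 9 makes that path 15 hours.
The critical path is still Ingest→Clean→Export; finish is now 15 hours.
Change in finish: 15 − 13 = +2 hours.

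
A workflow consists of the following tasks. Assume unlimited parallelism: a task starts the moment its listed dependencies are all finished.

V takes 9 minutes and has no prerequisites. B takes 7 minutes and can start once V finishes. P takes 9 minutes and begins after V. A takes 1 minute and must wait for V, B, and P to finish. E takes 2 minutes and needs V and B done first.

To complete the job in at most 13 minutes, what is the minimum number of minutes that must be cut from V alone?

6

Current finish: 19 minutes; target: 13.
V is on every critical path, so each minute cut from V cuts the finish by one (this holds down to a finish of 11).
Need 19 − 13 = 6 minutes off V → V becomes 3 minutes, finish becomes 13.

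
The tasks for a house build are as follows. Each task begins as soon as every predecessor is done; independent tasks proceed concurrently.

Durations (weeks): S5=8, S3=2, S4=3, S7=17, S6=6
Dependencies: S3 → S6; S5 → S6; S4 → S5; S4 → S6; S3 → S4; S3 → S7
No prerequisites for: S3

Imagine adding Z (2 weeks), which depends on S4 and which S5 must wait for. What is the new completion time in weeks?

21

Originally the schedule takes 19 weeks.
With Z inserted, S5 now waits for max(S4, Z).
New critical path: S3→S4→Z→S5→S6 = 2+3+2+8+6 = 21 ⇒ 21 weeks.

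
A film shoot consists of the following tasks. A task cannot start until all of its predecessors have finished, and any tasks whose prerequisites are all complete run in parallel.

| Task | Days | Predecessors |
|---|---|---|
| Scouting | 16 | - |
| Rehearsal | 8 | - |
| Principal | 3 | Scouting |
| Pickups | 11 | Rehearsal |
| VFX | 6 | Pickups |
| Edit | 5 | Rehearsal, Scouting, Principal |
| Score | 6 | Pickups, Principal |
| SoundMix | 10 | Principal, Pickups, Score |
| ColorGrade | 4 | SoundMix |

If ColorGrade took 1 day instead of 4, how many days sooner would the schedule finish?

3

Critical path before the change: Scouting→Principal→Score→SoundMix→ColorGrade = 16+3+6+10+4 = 39 giving 39 days.
ColorGrade is on the critical path; changing it to 1 makes that path 36 days.
That remains the longest chain; total 36 days.
Change in finish: 36 − 39 = -3 days.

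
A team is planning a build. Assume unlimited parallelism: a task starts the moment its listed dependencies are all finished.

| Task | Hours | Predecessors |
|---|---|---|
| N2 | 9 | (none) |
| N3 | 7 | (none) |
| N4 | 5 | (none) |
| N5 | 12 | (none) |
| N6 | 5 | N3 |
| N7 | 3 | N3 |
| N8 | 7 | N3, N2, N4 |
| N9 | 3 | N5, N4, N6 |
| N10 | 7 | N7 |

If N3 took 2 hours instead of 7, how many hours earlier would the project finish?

The binding path is N3→N7→N10 = 7+3+7 = 17; finish at 17 hours.
Since N3 is critical, the -5 change carries straight to that chain (now 12 hours).
The binding chain switches to N2→N8 = 9+7 = 16; finish 16 hours.
Change in finish: 16 − 17 = -1 hours.

1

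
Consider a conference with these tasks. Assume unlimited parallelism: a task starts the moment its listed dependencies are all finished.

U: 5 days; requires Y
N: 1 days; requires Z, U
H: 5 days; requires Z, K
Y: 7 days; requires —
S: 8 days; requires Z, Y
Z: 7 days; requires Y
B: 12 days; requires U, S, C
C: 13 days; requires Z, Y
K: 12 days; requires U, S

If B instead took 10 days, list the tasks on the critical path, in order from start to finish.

As given, the longest chain is Y→Z→C→B = 7+7+13+12 = 39, so the finish is 39 days.
B lies on that path, so at 10 days the path becomes 37 days.
Now Y→Z→S→K→H = 7+7+8+12+5 = 39 is longest, so the finish becomes 39 days.

Y, Z, S, K, H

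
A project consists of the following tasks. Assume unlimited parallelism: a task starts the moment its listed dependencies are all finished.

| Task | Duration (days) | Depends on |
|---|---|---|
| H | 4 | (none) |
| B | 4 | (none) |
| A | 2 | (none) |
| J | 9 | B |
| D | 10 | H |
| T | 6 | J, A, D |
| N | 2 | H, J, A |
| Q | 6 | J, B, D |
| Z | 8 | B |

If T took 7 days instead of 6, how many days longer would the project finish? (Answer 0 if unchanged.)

Actual critical path: H→D→T = 4+10+6 = 20 ⇒ 20 days.
T lies on that path, so at 7 days the path becomes 21 days.
That remains the longest chain; total 21 days.
Change in finish: 21 − 20 = +1 days.

1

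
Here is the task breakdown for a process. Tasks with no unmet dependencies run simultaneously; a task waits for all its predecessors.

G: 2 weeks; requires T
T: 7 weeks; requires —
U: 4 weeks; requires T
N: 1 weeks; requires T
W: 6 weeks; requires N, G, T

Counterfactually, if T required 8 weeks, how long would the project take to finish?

16

Actual critical path: T→G→W = 7+2+6 = 15 ⇒ 15 weeks.
Since T is critical, the +1 change carries straight to that chain (now 16 weeks).
That remains the longest chain; total 16 weeks.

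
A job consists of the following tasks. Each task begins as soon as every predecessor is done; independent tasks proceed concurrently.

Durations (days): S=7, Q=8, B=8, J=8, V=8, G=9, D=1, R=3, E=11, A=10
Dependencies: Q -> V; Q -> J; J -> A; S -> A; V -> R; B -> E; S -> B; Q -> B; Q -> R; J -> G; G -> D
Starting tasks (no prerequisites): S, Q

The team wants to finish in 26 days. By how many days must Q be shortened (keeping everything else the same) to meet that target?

Current finish: 27 days; target: 26.
Q is on every critical path, so each day cut from Q cuts the finish by one (this holds down to a finish of 26).
Need 27 − 26 = 1 day off Q → Q becomes 7 days, finish becomes 26.

1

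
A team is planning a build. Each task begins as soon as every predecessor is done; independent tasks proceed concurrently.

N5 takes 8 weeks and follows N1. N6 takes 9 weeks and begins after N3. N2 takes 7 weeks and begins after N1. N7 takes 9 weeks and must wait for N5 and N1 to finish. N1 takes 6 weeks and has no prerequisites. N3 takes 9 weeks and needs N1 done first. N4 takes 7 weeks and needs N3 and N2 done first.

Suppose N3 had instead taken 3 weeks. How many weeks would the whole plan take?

23

As given, the longest chain is N1→N3→N6 = 6+9+9 = 24, so the finish is 24 weeks.
N3 is on the critical path; changing it to 3 makes that path 18 weeks.
New critical path: N1→N5→N7 = 6+8+9 = 23 ⇒ 23 weeks.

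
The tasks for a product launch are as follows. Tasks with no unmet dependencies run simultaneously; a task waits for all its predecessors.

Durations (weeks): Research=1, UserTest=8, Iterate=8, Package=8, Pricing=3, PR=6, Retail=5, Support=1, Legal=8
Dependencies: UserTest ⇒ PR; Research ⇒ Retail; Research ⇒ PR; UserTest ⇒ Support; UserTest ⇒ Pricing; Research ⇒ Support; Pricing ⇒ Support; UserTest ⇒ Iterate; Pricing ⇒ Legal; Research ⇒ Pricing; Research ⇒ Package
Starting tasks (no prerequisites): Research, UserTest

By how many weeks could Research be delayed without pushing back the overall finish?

7

Critical path: UserTest→Pricing→Legal = 8+3+8 = 19, so the finish is 19 weeks.
Research finishes as early as 1 and must finish by 8.
Float = 19 − 12 = 7.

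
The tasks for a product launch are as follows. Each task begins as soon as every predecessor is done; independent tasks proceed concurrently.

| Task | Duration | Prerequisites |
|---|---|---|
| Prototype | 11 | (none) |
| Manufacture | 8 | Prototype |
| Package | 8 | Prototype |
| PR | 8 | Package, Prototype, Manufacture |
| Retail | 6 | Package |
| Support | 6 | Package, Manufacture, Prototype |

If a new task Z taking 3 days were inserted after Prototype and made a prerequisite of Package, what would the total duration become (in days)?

Originally the project takes 27 days.
With Z inserted, Package now waits for max(Prototype, Z).
New critical path: Prototype→Z→Package→PR = 11+3+8+8 = 30 ⇒ 30 days.

30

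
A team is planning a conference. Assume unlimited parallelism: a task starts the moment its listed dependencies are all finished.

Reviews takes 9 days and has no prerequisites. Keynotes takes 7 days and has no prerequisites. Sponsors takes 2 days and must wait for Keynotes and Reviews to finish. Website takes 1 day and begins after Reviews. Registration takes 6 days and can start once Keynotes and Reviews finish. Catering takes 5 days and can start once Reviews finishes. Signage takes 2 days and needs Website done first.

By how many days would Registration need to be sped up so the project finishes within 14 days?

1

Current finish: 15 days; target: 14.
Registration is on every critical path, so each day cut from Registration cuts the finish by one (this holds down to a finish of 14).
Need 15 − 14 = 1 day off Registration → Registration becomes 5 days, finish becomes 14.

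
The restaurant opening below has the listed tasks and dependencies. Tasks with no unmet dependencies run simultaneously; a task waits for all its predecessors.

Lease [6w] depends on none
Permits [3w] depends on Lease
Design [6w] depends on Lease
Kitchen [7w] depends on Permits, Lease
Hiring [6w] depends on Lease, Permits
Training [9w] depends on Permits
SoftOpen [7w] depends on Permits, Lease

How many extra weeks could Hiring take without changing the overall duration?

3

Lease→Permits→Training = 6+3+9 = 18 sets the makespan at 18 weeks.
The longest chain containing Hiring totals 15 weeks.
So Hiring can slip 18 − 15 = 3 weeks.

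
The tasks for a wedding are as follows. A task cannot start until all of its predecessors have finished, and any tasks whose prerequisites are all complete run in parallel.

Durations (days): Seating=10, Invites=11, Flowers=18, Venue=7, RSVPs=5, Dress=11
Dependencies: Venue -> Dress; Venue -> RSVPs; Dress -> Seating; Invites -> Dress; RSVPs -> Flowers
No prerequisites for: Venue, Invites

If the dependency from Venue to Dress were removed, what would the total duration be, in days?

32

Original critical path: Invites→Dress→Seating = 11+11+10 = 32 ⇒ 32 days.
Dropping Venue→Dress doesn't change Dress's earliest start (11); another predecessor still binds.
After: Invites→Dress→Seating = 11+11+10 = 32 → 32 days.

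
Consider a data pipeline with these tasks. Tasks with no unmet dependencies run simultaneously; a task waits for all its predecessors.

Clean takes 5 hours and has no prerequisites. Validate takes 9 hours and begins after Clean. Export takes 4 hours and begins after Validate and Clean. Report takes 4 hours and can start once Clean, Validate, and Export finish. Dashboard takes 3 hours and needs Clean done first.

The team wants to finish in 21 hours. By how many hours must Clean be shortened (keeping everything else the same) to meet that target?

Current finish: 22 hours; target: 21.
Clean is on every critical path, so each hour cut from Clean cuts the finish by one (this holds down to a finish of 18).
Need 22 − 21 = 1 hour off Clean → Clean becomes 4 hours, finish becomes 21.

1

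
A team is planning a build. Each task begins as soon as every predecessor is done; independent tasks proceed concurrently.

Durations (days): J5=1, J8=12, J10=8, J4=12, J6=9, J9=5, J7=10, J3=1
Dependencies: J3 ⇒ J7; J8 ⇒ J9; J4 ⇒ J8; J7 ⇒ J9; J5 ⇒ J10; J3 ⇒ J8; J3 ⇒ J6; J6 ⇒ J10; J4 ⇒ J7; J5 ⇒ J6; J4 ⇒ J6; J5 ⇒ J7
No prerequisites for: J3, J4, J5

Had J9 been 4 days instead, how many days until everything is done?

29

Critical path before the change: J4→J8→J9 = 12+12+5 = 29 giving 29 days.
J9 is on the critical path; changing it to 4 makes that path 28 days.
Now J4→J6→J10 = 12+9+8 = 29 is longest, so the finish becomes 29 days.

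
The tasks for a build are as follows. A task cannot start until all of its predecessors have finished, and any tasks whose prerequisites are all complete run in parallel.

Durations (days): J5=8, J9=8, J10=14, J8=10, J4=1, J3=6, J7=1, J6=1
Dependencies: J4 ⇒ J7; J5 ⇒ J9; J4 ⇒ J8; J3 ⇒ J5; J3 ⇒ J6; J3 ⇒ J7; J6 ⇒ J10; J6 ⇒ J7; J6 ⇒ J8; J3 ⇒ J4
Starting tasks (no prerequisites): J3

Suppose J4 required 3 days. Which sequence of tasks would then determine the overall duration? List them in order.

J3, J5, J9

Actual critical path: J3→J5→J9 = 6+8+8 = 22 ⇒ 22 days.
J4 has 5 days of float (longest path through it is 17).
No other chain overtakes it, so the finish is 22 days.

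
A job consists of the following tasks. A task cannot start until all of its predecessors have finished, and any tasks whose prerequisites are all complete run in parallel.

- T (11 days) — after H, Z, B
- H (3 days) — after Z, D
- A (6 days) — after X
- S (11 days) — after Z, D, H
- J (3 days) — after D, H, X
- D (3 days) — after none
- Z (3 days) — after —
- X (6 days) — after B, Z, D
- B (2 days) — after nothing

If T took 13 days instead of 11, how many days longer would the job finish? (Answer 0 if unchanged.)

2

As given, the longest chain is Z→H→T = 3+3+11 = 17, so the finish is 17 days.
Since T is critical, the +2 change carries straight to that chain (now 19 days).
The binding chain switches to D→H→T = 3+3+13 = 19; finish 19 days.
Change in finish: 19 − 17 = +2 days.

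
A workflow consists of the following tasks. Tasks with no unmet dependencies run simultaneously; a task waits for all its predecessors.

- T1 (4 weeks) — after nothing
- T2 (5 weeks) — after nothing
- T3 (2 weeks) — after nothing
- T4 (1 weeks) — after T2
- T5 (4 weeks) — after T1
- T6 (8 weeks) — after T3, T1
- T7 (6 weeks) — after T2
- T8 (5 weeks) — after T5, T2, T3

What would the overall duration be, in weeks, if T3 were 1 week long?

Actual critical path: T1→T5→T8 = 4+4+5 = 13 ⇒ 13 weeks.
The longest path through T3 is only 10 weeks, so T3 has float 3.
The critical path is still T1→T5→T8; finish is now 13 weeks.

13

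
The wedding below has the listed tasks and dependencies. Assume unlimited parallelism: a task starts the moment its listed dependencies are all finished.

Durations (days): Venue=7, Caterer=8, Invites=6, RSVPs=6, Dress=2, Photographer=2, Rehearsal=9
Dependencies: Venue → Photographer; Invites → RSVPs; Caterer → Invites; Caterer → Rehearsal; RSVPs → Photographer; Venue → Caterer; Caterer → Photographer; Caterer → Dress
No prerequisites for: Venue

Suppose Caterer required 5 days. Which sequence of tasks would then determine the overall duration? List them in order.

Venue, Caterer, Invites, RSVPs, Photographer

Critical path before the change: Venue→Caterer→Invites→RSVPs→Photographer = 7+8+6+6+2 = 29 giving 29 days.
Since Caterer is critical, the -3 change carries straight to that chain (now 26 days).
No other chain overtakes it, so the finish is 26 days.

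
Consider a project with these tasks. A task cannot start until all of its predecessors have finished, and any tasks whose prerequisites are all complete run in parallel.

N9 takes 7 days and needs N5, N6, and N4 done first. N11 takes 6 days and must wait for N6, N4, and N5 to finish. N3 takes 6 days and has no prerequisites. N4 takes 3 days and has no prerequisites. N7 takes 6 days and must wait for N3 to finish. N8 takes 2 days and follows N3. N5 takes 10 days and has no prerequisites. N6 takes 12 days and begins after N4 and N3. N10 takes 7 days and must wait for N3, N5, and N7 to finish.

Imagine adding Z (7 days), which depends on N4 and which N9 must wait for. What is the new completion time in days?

Originally the project takes 25 days.
With Z inserted, N9 now waits for max(N5, N6, N4, Z).
New critical path: N3→N6→N9 = 6+12+7 = 25 ⇒ 25 days.

25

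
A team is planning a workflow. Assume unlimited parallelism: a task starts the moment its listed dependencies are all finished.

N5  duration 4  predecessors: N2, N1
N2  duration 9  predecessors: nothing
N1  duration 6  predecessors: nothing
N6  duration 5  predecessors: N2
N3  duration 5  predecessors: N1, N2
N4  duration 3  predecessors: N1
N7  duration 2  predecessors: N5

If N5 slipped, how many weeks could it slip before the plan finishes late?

0

The longest chain is N2→N5→N7 = 9+4+2 = 15; overall finish 15 weeks.
Longest path through N5: 15 weeks (earliest finish 13, latest finish 13).
Float = 15 − 15 = 0.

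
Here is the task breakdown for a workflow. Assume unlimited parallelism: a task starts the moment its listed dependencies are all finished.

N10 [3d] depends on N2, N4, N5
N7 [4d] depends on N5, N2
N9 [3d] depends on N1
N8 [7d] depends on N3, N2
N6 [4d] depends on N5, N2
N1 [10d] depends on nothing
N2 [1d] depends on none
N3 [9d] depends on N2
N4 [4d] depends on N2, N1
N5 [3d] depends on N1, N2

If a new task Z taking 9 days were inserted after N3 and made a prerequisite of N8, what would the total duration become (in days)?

Originally the project takes 17 days.
With Z inserted, N8 now waits for max(N3, N2, Z).
New critical path: N2→N3→Z→N8 = 1+9+9+7 = 26 ⇒ 26 days.

26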